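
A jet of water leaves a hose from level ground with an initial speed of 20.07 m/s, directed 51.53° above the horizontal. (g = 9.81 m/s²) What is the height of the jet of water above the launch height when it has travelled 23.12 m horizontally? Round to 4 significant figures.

v_x = 20.07 cos 51.53° = 12.486 m/s, v_y0 = 20.07 sin 51.53° = 15.713 m/s.
Time to reach x = 23.12 m: t = x / v_x = 23.12 / 12.486 = 1.8517 s.
y = v_y0 t − ½ g t² = 15.713×1.8517 − 4.905×1.8517² = 12.28 m.

12.28 m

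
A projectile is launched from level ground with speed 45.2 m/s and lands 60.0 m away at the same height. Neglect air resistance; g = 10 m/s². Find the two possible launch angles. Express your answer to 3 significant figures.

8.54° and 81.5°

Level-ground range: R = v₀² sin(2θ)/g ⇒ sin 2θ = R g / v₀² = 60.0×10/45.2² = 0.2937.
2θ = arcsin(0.2937) = 17.08° or 180° − 17.08° = 162.92°.
So θ = 8.54° or θ = 81.5°.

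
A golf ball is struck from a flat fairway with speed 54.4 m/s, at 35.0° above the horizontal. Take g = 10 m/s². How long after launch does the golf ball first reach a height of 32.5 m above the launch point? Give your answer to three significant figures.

v_y0 = 54.4 sin 35.0° = 31.20 m/s.
Set y = v_y0 t − ½ g t² = 32.5: 5.000 t² − 31.20 t + 32.5 = 0.
t = [31.20 ± √(973.4 − 650.0)] / 10 = (31.20 ± 17.98) / 10, giving t = 1.32 s or t = 4.92 s.
The golf ball is on the way up at the first time, so t = 1.32 s.

1.32 s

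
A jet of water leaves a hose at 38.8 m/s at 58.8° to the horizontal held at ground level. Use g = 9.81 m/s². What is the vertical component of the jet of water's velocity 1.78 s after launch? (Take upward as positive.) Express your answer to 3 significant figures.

15.7 m/s

Initial vertical component: v_y0 = 38.8 sin 58.8° = 33.19 m/s.
v_y(t) = v_y0 − g t = 33.19 − 9.81 × 1.78 = 15.7 m/s.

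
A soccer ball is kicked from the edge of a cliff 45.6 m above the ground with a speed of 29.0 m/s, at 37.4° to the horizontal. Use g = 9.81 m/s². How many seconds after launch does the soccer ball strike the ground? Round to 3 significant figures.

5.33 s

Vertical component: v_y = 29.0 sin 37.4° = 17.61 m/s.
Taking up as positive with launch at y = 45.6 m, landing at y = 0: 0 = 45.6 + 17.61 t − ½(9.81) t².
Solving 4.905 t² − 17.61 t − 45.6 = 0 gives t = [17.61 + √(17.61² + 4·4.905·45.6)] / 9.810 = 5.33 s.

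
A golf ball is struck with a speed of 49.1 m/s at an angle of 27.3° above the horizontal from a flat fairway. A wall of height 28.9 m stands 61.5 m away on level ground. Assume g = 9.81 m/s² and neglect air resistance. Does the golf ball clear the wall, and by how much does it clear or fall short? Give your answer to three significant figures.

v_x = 49.1 cos 27.3° = 43.63 m/s; v_y0 = 49.1 sin 27.3° = 22.52 m/s.
Time to reach the wall: t = 61.5 / 43.63 = 1.410 s.
Height at that point: y = 22.52×1.410 − 4.905×1.410² = 22.00 m.
That is 28.9 − 22.00 = 6.90 m below the top of the wall, so the golf ball does not clear it.

No — it falls 6.90 m short of clearing the wall.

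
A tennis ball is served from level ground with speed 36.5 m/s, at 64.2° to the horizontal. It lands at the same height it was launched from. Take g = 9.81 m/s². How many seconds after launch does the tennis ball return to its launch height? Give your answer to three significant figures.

Vertical component: v_y = 36.5 sin 64.2° = 32.86 m/s.
For a projectile landing at launch height, time of flight is t = 2 v_y / g = 2 × 32.86 / 9.81 = 6.70 s.

6.70 s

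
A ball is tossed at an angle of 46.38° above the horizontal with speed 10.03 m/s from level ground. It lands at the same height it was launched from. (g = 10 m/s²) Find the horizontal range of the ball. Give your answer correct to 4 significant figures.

10.05 m

For level ground, R = v₀² sin(2θ) / g.
sin(2 × 46.38°) = sin 92.760° = 0.9988.
R = (10.03)² × 0.9988 / 10 = 10.05 m.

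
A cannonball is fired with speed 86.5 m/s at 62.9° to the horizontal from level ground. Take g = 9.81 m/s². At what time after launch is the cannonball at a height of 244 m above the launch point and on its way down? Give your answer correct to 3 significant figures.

11.3 s

v_y0 = 86.5 sin 62.9° = 77.00 m/s.
Set y = v_y0 t − ½ g t² = 244: 4.905 t² − 77.00 t + 244 = 0.
t = [77.00 ± √(5929 − 4787)] / 9.81 = (77.00 ± 33.79) / 9.81, giving t = 4.40 s or t = 11.3 s.
On the way down corresponds to the larger root: t = 11.3 s.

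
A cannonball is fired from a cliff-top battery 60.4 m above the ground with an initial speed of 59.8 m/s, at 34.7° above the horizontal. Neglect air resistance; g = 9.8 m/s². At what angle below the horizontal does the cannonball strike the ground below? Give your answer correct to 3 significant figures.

v_x = 59.8 cos 34.7° = 49.16 m/s.
At impact |v_y| = √(v_y0² + 2 g h) = √(34.04² + 2×9.8×60.4) = 48.40 m/s.
Angle below horizontal = arctan(|v_y| / v_x) = arctan(48.40 / 49.16) = 44.6°.

44.6°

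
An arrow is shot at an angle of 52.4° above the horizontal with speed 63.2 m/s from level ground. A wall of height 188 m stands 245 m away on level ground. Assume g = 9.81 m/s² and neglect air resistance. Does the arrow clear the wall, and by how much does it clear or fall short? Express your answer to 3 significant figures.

v_x = 63.2 cos 52.4° = 38.56 m/s; v_y0 = 63.2 sin 52.4° = 50.07 m/s.
Time to reach the wall: t = 245 / 38.56 = 6.354 s.
Height at that point: y = 50.07×6.354 − 4.905×6.354² = 120.1 m.
That is 188 − 120.1 = 67.9 m below the top of the wall, so the arrow does not clear it.

No — it falls 67.9 m short of clearing the wall.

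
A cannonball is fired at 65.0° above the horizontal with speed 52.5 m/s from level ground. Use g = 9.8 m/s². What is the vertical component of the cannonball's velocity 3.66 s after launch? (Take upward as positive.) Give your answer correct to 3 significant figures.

11.7 m/s

Initial vertical component: v_y0 = 52.5 sin 65.0° = 47.58 m/s.
v_y(t) = v_y0 − g t = 47.58 − 9.8 × 3.66 = 11.7 m/s.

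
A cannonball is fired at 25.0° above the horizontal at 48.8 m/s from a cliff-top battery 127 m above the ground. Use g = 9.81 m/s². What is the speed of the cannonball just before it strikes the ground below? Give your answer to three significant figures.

v_x = 48.8 cos 25.0° = 44.23 m/s is unchanged throughout.
For the vertical component, v_y² = v_y0² + 2 g h = (20.62)² + 2×9.81×127 = 2917, so |v_y| = 54.01 m/s.
Impact speed = √(v_x² + v_y²) = √(1956 + 2917) = 69.8 m/s.

69.8 m/s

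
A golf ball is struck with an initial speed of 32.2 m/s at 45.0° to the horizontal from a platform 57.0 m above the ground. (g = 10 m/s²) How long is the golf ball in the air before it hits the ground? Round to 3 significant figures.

Vertical component: v_y = 32.2 sin 45.0° = 22.77 m/s.
Taking up as positive with launch at y = 57.0 m, landing at y = 0: 0 = 57.0 + 22.77 t − ½(10) t².
Solving 5.000 t² − 22.77 t − 57.0 = 0 gives t = [22.77 + √(22.77² + 4·5.000·57.0)] / 10.00 = 6.35 s.

6.35 s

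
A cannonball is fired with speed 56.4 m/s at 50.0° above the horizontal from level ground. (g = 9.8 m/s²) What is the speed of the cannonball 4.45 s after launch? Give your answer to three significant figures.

36.3 m/s

v_x = 56.4 cos 50.0° = 36.25 m/s (constant).
v_y(t) = 56.4 sin 50.0° − g t = 43.20 − 9.8 × 4.45 = -0.4100 m/s.
Speed = √(v_x² + v_y²) = √(1314 + 0.1681) = 36.3 m/s.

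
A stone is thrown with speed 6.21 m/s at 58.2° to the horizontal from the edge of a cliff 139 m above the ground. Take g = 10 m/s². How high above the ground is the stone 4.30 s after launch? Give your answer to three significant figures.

69.2 m

v_y0 = 6.21 sin 58.2° = 5.278 m/s.
y(t) = 139 + v_y0 t − ½ g t² = 139 + 5.278×4.30 − ½×10×4.30² = 69.2 m.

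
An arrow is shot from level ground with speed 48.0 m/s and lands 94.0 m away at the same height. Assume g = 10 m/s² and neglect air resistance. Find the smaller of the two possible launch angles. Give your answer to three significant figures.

Level-ground range: R = v₀² sin(2θ)/g ⇒ sin 2θ = R g / v₀² = 94.0×10/48.0² = 0.4080.
2θ = arcsin(0.4080) = 24.08° or 180° − 24.08° = 155.92°.
So θ = 12.0° or θ = 78.0°.

12.0°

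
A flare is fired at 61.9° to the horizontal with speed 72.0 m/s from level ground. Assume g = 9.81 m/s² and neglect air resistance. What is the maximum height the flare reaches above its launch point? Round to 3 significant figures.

206 m

Vertical component of launch velocity: v_y = 72.0 sin 61.9° = 63.51 m/s.
At the highest point the vertical velocity is zero, so v_y² = 2 g h_max.
h_max = (63.51)² / (2 × 9.81) = 4034 / 19.62 = 206 m.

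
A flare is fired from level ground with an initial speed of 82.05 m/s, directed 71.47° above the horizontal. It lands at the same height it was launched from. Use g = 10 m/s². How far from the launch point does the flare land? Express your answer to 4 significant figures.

405.7 m

Components: v_x = 82.05 cos 71.47° = 26.076 m/s, v_y = 82.05 sin 71.47° = 77.796 m/s.
Time of flight (same landing height): t = 2 v_y / g = 2 × 77.796 / 10 = 15.559 s.
Range: R = v_x · t = 26.076 × 15.559 = 405.7 m.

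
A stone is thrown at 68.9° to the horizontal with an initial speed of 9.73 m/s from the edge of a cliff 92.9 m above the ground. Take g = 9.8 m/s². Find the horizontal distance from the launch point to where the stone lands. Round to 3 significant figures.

Components: v_x = 9.73 cos 68.9° = 3.503 m/s, v_y = 9.73 sin 68.9° = 9.078 m/s.
Vertical: 0 = 92.9 + 9.078 t − ½(9.8) t² ⇒ 4.900 t² − 9.078 t − 92.9 = 0.
t = [9.078 + √(82.41 + 1821)] / 9.800 = 5.378 s.
Horizontal: R = v_x · t = 3.503 × 5.378 = 18.8 m.

18.8 m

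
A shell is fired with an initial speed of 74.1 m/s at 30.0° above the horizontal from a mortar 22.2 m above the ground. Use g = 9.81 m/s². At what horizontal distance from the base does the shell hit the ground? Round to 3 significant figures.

521 m

Components: v_x = 74.1 cos 30.0° = 64.17 m/s, v_y = 74.1 sin 30.0° = 37.05 m/s.
Vertical: 0 = 22.2 + 37.05 t − ½(9.81) t² ⇒ 4.905 t² − 37.05 t − 22.2 = 0.
t = [37.05 + √(1373 + 435.6)] / 9.810 = 8.112 s.
Horizontal: R = v_x · t = 64.17 × 8.112 = 521 m.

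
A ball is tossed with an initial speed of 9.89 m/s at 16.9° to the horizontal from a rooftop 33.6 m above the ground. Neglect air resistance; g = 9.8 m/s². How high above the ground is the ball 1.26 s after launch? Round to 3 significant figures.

v_y0 = 9.89 sin 16.9° = 2.875 m/s.
y(t) = 33.6 + v_y0 t − ½ g t² = 33.6 + 2.875×1.26 − ½×9.8×1.26² = 29.4 m.

29.4 m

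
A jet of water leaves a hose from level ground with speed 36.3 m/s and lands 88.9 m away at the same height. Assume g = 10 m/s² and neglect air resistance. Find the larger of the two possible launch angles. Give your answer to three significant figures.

68.8°

Level-ground range: R = v₀² sin(2θ)/g ⇒ sin 2θ = R g / v₀² = 88.9×10/36.3² = 0.6747.
2θ = arcsin(0.6747) = 42.43° or 180° − 42.43° = 137.57°.
So θ = 21.2° or θ = 68.8°.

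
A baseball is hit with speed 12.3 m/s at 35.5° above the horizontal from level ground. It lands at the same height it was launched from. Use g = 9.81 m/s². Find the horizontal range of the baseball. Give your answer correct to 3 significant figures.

For level ground, R = v₀² sin(2θ) / g.
sin(2 × 35.5°) = sin 71.00° = 0.9455.
R = (12.3)² × 0.9455 / 9.81 = 14.6 m.

14.6 m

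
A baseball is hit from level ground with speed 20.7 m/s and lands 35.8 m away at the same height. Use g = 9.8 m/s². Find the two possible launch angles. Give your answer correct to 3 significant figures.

Level-ground range: R = v₀² sin(2θ)/g ⇒ sin 2θ = R g / v₀² = 35.8×9.8/20.7² = 0.8188.
2θ = arcsin(0.8188) = 54.96° or 180° − 54.96° = 125.04°.
So θ = 27.5° or θ = 62.5°.

27.5° and 62.5°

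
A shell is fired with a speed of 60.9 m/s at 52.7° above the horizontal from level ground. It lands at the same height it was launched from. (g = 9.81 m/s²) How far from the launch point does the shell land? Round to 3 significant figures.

Components: v_x = 60.9 cos 52.7° = 36.90 m/s, v_y = 60.9 sin 52.7° = 48.44 m/s.
Time of flight (same landing height): t = 2 v_y / g = 2 × 48.44 / 9.81 = 9.876 s.
Range: R = v_x · t = 36.90 × 9.876 = 364 m.

364 m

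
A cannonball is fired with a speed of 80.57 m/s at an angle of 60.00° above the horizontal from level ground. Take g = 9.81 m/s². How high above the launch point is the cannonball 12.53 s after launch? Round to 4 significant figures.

v_y0 = 80.57 sin 60.00° = 69.776 m/s.
y(t) = v_y0 t − ½ g t² = 69.776×12.53 − 4.905×12.53² = 104.2 m.

104.2 m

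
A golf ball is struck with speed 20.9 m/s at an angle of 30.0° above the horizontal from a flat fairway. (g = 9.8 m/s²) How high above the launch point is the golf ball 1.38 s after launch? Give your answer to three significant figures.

5.09 m

v_y0 = 20.9 sin 30.0° = 10.45 m/s.
y(t) = v_y0 t − ½ g t² = 10.45×1.38 − 4.900×1.38² = 5.09 m.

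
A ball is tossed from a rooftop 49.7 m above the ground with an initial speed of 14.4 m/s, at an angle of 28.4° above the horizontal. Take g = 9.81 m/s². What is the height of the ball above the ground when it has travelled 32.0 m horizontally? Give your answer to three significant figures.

v_x = 14.4 cos 28.4° = 12.67 m/s, v_y0 = 14.4 sin 28.4° = 6.849 m/s.
Time to reach x = 32.0 m: t = x / v_x = 32.0 / 12.67 = 2.526 s.
y = 49.7 + v_y0 t − ½ g t² = 49.7 + 6.849×2.526 − 4.905×2.526² = 35.7 m.

35.7 m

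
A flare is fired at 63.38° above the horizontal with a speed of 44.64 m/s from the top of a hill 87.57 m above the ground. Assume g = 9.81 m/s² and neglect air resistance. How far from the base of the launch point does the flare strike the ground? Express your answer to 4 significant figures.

198.7 m

Components: v_x = 44.64 cos 63.38° = 20.002 m/s, v_y = 44.64 sin 63.38° = 39.908 m/s.
Vertical: 0 = 87.57 + 39.908 t − ½(9.81) t² ⇒ 4.905 t² − 39.908 t − 87.57 = 0.
t = [39.908 + √(1592.6 + 1718.1)] / 9.810 = 9.9334 s.
Horizontal: R = v_x · t = 20.002 × 9.9334 = 198.7 m.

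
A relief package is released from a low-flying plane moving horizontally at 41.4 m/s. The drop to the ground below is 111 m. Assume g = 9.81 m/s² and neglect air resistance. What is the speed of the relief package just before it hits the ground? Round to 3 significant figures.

62.4 m/s

Fall time: t = √(2 × 111 / 9.81) = 4.757 s.
At impact: v_x = 41.4 m/s (unchanged), v_y = g t = 9.81 × 4.757 = 46.67 m/s.
Speed = √(v_x² + v_y²) = √(1714 + 2178) = 62.4 m/s.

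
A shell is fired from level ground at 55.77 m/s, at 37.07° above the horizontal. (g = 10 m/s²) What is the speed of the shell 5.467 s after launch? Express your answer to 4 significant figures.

49.23 m/s

v_x = 55.77 cos 37.07° = 44.499 m/s (constant).
v_y(t) = 55.77 sin 37.07° − g t = 33.618 − 10 × 5.467 = -21.052 m/s.
Speed = √(v_x² + v_y²) = √(1980.2 + 443.19) = 49.23 m/s.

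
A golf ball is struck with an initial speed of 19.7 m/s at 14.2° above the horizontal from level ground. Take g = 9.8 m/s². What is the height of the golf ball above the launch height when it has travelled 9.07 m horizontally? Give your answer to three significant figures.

v_x = 19.7 cos 14.2° = 19.10 m/s, v_y0 = 19.7 sin 14.2° = 4.833 m/s.
Time to reach x = 9.07 m: t = x / v_x = 9.07 / 19.10 = 0.4749 s.
y = v_y0 t − ½ g t² = 4.833×0.4749 − 4.900×0.4749² = 1.19 m.

1.19 m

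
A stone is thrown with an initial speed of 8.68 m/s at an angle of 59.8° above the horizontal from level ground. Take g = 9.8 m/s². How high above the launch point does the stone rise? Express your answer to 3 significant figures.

Vertical component of launch velocity: v_y = 8.68 sin 59.8° = 7.502 m/s.
At the highest point the vertical velocity is zero, so v_y² = 2 g h_max.
h_max = (7.502)² / (2 × 9.8) = 56.28 / 19.60 = 2.87 m.

2.87 m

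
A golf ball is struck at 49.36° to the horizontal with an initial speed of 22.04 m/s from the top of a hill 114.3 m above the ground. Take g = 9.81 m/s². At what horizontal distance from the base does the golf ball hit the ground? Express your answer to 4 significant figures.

Components: v_x = 22.04 cos 49.36° = 14.355 m/s, v_y = 22.04 sin 49.36° = 16.724 m/s.
Vertical: 0 = 114.3 + 16.724 t − ½(9.81) t² ⇒ 4.905 t² − 16.724 t − 114.3 = 0.
t = [16.724 + √(279.69 + 2242.6)] / 9.810 = 6.8243 s.
Horizontal: R = v_x · t = 14.355 × 6.8243 = 97.96 m.

97.96 m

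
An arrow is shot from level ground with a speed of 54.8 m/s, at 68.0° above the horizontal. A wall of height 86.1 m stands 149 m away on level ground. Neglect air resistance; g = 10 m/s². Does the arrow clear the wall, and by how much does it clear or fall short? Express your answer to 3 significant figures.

Yes — it clears the wall by 19.3 m.

v_x = 54.8 cos 68.0° = 20.53 m/s; v_y0 = 54.8 sin 68.0° = 50.81 m/s.
Time to reach the wall: t = 149 / 20.53 = 7.258 s.
Height at that point: y = 50.81×7.258 − 5.000×7.258² = 105.4 m.
That is 105.4 − 86.1 = 19.3 m above the top of the wall, so the arrow clears it.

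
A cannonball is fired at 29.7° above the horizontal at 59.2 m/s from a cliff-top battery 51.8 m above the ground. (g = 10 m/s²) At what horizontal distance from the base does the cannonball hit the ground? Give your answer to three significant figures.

375 m

Components: v_x = 59.2 cos 29.7° = 51.42 m/s, v_y = 59.2 sin 29.7° = 29.33 m/s.
Vertical: 0 = 51.8 + 29.33 t − ½(10) t² ⇒ 5.000 t² − 29.33 t − 51.8 = 0.
t = [29.33 + √(860.2 + 1036)] / 10.00 = 7.288 s.
Horizontal: R = v_x · t = 51.42 × 7.288 = 375 m.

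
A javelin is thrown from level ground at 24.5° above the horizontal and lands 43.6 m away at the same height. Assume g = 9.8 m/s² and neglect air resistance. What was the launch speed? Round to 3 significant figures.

23.8 m/s

On level ground, R = v₀² sin(2θ) / g, so v₀ = √(R g / sin 2θ).
sin(2 × 24.5°) = 0.7547.
v₀ = √(43.6 × 9.8 / 0.7547) = √566.2 = 23.8 m/s.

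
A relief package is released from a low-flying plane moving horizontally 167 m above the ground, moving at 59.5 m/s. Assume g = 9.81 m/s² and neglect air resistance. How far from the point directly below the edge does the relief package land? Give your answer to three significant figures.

Initial vertical velocity is zero, so the fall time comes from h = ½ g t²: t = √(2 × 167 / 9.81) = 5.835 s.
Horizontal motion is uniform at 59.5 m/s, so x = 59.5 × 5.835 = 347 m.

347 m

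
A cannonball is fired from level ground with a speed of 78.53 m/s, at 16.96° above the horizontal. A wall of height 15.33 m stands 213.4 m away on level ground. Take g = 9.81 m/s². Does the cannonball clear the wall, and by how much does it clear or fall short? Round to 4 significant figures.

v_x = 78.53 cos 16.96° = 75.115 m/s; v_y0 = 78.53 sin 16.96° = 22.908 m/s.
Time to reach the wall: t = 213.4 / 75.115 = 2.8410 s.
Height at that point: y = 22.908×2.8410 − 4.905×2.8410² = 25.492 m.
That is 25.492 − 15.33 = 10.16 m above the top of the wall, so the cannonball clears it.

Yes — it clears the wall by 10.16 m.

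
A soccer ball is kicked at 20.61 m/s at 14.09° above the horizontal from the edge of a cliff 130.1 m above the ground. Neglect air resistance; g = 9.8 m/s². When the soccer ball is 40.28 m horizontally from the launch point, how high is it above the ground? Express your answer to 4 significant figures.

120.3 m

v_x = 20.61 cos 14.09° = 19.990 m/s, v_y0 = 20.61 sin 14.09° = 5.0174 m/s.
Time to reach x = 40.28 m: t = x / v_x = 40.28 / 19.990 = 2.0150 s.
y = 130.1 + v_y0 t − ½ g t² = 130.1 + 5.0174×2.0150 − 4.900×2.0150² = 120.3 m.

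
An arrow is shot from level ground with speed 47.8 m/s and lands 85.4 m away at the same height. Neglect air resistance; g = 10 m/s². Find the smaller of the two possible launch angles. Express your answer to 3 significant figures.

11.0°

Level-ground range: R = v₀² sin(2θ)/g ⇒ sin 2θ = R g / v₀² = 85.4×10/47.8² = 0.3738.
2θ = arcsin(0.3738) = 21.95° or 180° − 21.95° = 158.05°.
So θ = 11.0° or θ = 79.0°.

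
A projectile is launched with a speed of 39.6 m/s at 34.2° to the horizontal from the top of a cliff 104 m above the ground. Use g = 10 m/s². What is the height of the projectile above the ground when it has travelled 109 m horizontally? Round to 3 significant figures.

v_x = 39.6 cos 34.2° = 32.75 m/s, v_y0 = 39.6 sin 34.2° = 22.26 m/s.
Time to reach x = 109 m: t = x / v_x = 109 / 32.75 = 3.328 s.
y = 104 + v_y0 t − ½ g t² = 104 + 22.26×3.328 − 5.000×3.328² = 123 m.

123 m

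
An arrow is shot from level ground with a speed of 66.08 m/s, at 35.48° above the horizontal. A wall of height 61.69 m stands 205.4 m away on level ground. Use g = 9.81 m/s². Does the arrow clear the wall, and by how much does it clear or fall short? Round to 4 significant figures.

v_x = 66.08 cos 35.48° = 53.810 m/s; v_y0 = 66.08 sin 35.48° = 38.354 m/s.
Time to reach the wall: t = 205.4 / 53.810 = 3.8171 s.
Height at that point: y = 38.354×3.8171 − 4.905×3.8171² = 74.934 m.
That is 74.934 − 61.69 = 13.24 m above the top of the wall, so the arrow clears it.

Yes — it clears the wall by 13.24 m.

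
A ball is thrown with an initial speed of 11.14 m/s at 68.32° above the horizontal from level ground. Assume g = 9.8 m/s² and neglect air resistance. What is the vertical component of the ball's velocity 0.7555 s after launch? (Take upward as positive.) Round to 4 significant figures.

2.948 m/s

Initial vertical component: v_y0 = 11.14 sin 68.32° = 10.352 m/s.
v_y(t) = v_y0 − g t = 10.352 − 9.8 × 0.7555 = 2.948 m/s.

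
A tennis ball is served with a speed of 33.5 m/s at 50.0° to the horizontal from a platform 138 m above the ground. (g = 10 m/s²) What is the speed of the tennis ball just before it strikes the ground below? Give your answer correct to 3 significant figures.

62.3 m/s

v_x = 33.5 cos 50.0° = 21.53 m/s is unchanged throughout.
For the vertical component, v_y² = v_y0² + 2 g h = (25.66)² + 2×10×138 = 3418, so |v_y| = 58.46 m/s.
Impact speed = √(v_x² + v_y²) = √(463.5 + 3418) = 62.3 m/s.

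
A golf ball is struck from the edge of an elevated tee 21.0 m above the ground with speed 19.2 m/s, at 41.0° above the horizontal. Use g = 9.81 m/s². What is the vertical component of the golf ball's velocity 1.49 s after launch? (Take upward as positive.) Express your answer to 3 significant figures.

-2.02 m/s

Initial vertical component: v_y0 = 19.2 sin 41.0° = 12.60 m/s.
v_y(t) = v_y0 − g t = 12.60 − 9.81 × 1.49 = -2.02 m/s.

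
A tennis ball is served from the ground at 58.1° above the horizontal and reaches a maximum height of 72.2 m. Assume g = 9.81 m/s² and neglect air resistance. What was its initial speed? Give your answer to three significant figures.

44.3 m/s

At maximum height v_y = 0, so (v₀ sin θ)² = 2 g H.
v₀ sin 58.1° = √(2 × 9.81 × 72.2) = 37.64 m/s.
v₀ = 37.64 / sin 58.1° = 37.64 / 0.8490 = 44.3 m/s.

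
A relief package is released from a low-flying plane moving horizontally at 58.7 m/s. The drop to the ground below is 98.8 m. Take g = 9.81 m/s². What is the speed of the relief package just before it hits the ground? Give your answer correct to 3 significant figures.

73.4 m/s

Fall time: t = √(2 × 98.8 / 9.81) = 4.488 s.
At impact: v_x = 58.7 m/s (unchanged), v_y = g t = 9.81 × 4.488 = 44.03 m/s.
Speed = √(v_x² + v_y²) = √(3446 + 1939) = 73.4 m/s.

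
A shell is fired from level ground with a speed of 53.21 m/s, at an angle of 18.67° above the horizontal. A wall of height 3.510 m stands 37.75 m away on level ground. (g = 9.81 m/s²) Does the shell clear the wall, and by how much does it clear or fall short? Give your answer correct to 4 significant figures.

v_x = 53.21 cos 18.67° = 50.410 m/s; v_y0 = 53.21 sin 18.67° = 17.033 m/s.
Time to reach the wall: t = 37.75 / 50.410 = 0.74886 s.
Height at that point: y = 17.033×0.74886 − 4.905×0.74886² = 10.005 m.
That is 10.005 − 3.510 = 6.495 m above the top of the wall, so the shell clears it.

Yes — it clears the wall by 6.495 m.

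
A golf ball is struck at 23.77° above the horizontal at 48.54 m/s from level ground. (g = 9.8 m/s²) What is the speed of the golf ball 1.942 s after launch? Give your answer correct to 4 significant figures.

44.43 m/s

v_x = 48.54 cos 23.77° = 44.422 m/s (constant).
v_y(t) = 48.54 sin 23.77° − g t = 19.565 − 9.8 × 1.942 = 0.53340 m/s.
Speed = √(v_x² + v_y²) = √(1973.3 + 0.28452) = 44.43 m/s.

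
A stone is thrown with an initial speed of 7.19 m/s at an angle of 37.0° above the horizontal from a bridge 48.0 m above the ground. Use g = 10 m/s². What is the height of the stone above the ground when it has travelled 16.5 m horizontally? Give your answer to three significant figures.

19.1 m

v_x = 7.19 cos 37.0° = 5.742 m/s, v_y0 = 7.19 sin 37.0° = 4.327 m/s.
Time to reach x = 16.5 m: t = x / v_x = 16.5 / 5.742 = 2.874 s.
y = 48.0 + v_y0 t − ½ g t² = 48.0 + 4.327×2.874 − 5.000×2.874² = 19.1 m.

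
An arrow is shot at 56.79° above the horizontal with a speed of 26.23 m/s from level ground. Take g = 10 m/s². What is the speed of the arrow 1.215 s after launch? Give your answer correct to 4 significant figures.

v_x = 26.23 cos 56.79° = 14.366 m/s (constant).
v_y(t) = 26.23 sin 56.79° − g t = 21.946 − 10 × 1.215 = 9.7960 m/s.
Speed = √(v_x² + v_y²) = √(206.38 + 95.962) = 17.39 m/s.

17.39 m/s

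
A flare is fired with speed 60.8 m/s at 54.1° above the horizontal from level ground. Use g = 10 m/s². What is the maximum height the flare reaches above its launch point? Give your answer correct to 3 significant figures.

Vertical component of launch velocity: v_y = 60.8 sin 54.1° = 49.25 m/s.
At the highest point the vertical velocity is zero, so v_y² = 2 g h_max.
h_max = (49.25)² / (2 × 10) = 2426 / 20.00 = 121 m.

121 m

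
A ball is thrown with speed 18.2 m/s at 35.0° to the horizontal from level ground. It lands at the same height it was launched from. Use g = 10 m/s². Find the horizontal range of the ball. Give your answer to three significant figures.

31.1 m

Components: v_x = 18.2 cos 35.0° = 14.91 m/s, v_y = 18.2 sin 35.0° = 10.44 m/s.
Time of flight (same landing height): t = 2 v_y / g = 2 × 10.44 / 10 = 2.088 s.
Range: R = v_x · t = 14.91 × 2.088 = 31.1 m.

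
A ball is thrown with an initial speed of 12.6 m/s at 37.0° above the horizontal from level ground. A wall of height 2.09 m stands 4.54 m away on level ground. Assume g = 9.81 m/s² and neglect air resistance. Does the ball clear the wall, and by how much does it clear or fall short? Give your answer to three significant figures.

Yes — it clears the wall by 0.333 m.

v_x = 12.6 cos 37.0° = 10.06 m/s; v_y0 = 12.6 sin 37.0° = 7.583 m/s.
Time to reach the wall: t = 4.54 / 10.06 = 0.4513 s.
Height at that point: y = 7.583×0.4513 − 4.905×0.4513² = 2.423 m.
That is 2.423 − 2.09 = 0.333 m above the top of the wall, so the ball clears it.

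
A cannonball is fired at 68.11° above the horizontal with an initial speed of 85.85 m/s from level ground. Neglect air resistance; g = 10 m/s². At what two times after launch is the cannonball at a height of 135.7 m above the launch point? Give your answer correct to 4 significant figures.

1.940 s and 13.99 s

v_y0 = 85.85 sin 68.11° = 79.660 m/s.
Set y = v_y0 t − ½ g t² = 135.7: 5.000 t² − 79.660 t + 135.7 = 0.
t = [79.660 ± √(6345.7 − 2714.0)] / 10 = (79.660 ± 60.264) / 10, giving t = 1.940 s or t = 13.99 s.
So the cannonball is at 135.7 m at t = 1.940 s (rising) and t = 13.99 s (falling).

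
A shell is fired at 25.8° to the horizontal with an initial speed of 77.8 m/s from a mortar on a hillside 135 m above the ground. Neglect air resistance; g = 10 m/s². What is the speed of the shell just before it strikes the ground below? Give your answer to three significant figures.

v_x = 77.8 cos 25.8° = 70.04 m/s is unchanged throughout.
For the vertical component, v_y² = v_y0² + 2 g h = (33.86)² + 2×10×135 = 3846, so |v_y| = 62.02 m/s.
Impact speed = √(v_x² + v_y²) = √(4906 + 3846) = 93.6 m/s.

93.6 m/s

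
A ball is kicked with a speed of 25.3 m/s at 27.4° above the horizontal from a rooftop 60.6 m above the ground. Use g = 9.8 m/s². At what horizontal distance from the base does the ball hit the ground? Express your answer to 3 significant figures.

110 m

Components: v_x = 25.3 cos 27.4° = 22.46 m/s, v_y = 25.3 sin 27.4° = 11.64 m/s.
Vertical: 0 = 60.6 + 11.64 t − ½(9.8) t² ⇒ 4.900 t² − 11.64 t − 60.6 = 0.
t = [11.64 + √(135.5 + 1188)] / 9.800 = 4.900 s.
Horizontal: R = v_x · t = 22.46 × 4.900 = 110 m.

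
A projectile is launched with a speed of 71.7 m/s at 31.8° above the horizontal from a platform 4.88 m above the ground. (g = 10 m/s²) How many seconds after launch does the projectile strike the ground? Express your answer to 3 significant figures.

Vertical component: v_y = 71.7 sin 31.8° = 37.78 m/s.
Taking up as positive with launch at y = 4.88 m, landing at y = 0: 0 = 4.88 + 37.78 t − ½(10) t².
Solving 5.000 t² − 37.78 t − 4.88 = 0 gives t = [37.78 + √(37.78² + 4·5.000·4.88)] / 10.00 = 7.68 s.

7.68 s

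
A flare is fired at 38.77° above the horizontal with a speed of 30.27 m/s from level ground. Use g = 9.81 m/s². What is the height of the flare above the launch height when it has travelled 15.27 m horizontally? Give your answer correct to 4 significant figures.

10.21 m

v_x = 30.27 cos 38.77° = 23.600 m/s, v_y0 = 30.27 sin 38.77° = 18.955 m/s.
Time to reach x = 15.27 m: t = x / v_x = 15.27 / 23.600 = 0.64703 s.
y = v_y0 t − ½ g t² = 18.955×0.64703 − 4.905×0.64703² = 10.21 m.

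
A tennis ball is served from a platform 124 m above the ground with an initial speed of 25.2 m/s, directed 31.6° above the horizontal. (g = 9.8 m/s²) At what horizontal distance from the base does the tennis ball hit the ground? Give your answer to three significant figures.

141 m

Components: v_x = 25.2 cos 31.6° = 21.46 m/s, v_y = 25.2 sin 31.6° = 13.20 m/s.
Vertical: 0 = 124 + 13.20 t − ½(9.8) t² ⇒ 4.900 t² − 13.20 t − 124 = 0.
t = [13.20 + √(174.2 + 2430)] / 9.800 = 6.554 s.
Horizontal: R = v_x · t = 21.46 × 6.554 = 141 m.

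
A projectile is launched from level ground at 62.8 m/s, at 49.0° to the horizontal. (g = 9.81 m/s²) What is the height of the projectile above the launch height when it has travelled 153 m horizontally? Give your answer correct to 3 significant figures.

108 m

v_x = 62.8 cos 49.0° = 41.20 m/s, v_y0 = 62.8 sin 49.0° = 47.40 m/s.
Time to reach x = 153 m: t = x / v_x = 153 / 41.20 = 3.714 s.
y = v_y0 t − ½ g t² = 47.40×3.714 − 4.905×3.714² = 108 m.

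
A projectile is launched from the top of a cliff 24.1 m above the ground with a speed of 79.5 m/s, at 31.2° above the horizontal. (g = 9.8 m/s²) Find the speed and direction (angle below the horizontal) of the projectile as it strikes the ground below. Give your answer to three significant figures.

v_x = 79.5 cos 31.2° = 68.00 m/s (constant).
|v_y| at impact = √((41.18)² + 2×9.8×24.1) = 46.56 m/s.
Speed = √(68.00² + 46.56²) = 82.4 m/s; angle = arctan(46.56/68.00) = 34.4° below horizontal.

82.4 m/s at 34.4° below the horizontal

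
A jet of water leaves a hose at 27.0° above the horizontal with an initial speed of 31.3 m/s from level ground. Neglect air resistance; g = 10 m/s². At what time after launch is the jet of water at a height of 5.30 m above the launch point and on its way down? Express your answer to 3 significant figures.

2.40 s

v_y0 = 31.3 sin 27.0° = 14.21 m/s.
Set y = v_y0 t − ½ g t² = 5.30: 5.000 t² − 14.21 t + 5.30 = 0.
t = [14.21 ± √(201.9 − 106.0)] / 10 = (14.21 ± 9.793) / 10, giving t = 0.442 s or t = 2.40 s.
On the way down corresponds to the larger root: t = 2.40 s.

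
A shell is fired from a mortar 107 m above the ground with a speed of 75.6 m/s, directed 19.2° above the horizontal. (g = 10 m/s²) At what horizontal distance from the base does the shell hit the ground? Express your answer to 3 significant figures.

552 m

Components: v_x = 75.6 cos 19.2° = 71.39 m/s, v_y = 75.6 sin 19.2° = 24.86 m/s.
Vertical: 0 = 107 + 24.86 t − ½(10) t² ⇒ 5.000 t² − 24.86 t − 107 = 0.
t = [24.86 + √(618.0 + 2140)] / 10.00 = 7.738 s.
Horizontal: R = v_x · t = 71.39 × 7.738 = 552 m.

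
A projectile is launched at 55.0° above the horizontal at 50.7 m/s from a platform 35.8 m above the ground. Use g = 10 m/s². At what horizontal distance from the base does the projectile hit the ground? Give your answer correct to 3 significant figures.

Components: v_x = 50.7 cos 55.0° = 29.08 m/s, v_y = 50.7 sin 55.0° = 41.53 m/s.
Vertical: 0 = 35.8 + 41.53 t − ½(10) t² ⇒ 5.000 t² − 41.53 t − 35.8 = 0.
t = [41.53 + √(1725 + 716.0)] / 10.00 = 9.094 s.
Horizontal: R = v_x · t = 29.08 × 9.094 = 264 m.

264 m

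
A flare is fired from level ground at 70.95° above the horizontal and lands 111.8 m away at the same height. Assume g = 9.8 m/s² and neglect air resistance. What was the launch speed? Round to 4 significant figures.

42.14 m/s

On level ground, R = v₀² sin(2θ) / g, so v₀ = √(R g / sin 2θ).
sin(2 × 70.95°) = 0.6170.
v₀ = √(111.8 × 9.8 / 0.6170) = √1775.8 = 42.14 m/s.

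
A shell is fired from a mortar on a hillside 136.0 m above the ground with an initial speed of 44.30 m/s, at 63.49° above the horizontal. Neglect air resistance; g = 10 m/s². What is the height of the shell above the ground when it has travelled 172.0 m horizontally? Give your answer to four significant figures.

v_x = 44.30 cos 63.49° = 19.773 m/s, v_y0 = 44.30 sin 63.49° = 39.642 m/s.
Time to reach x = 172.0 m: t = x / v_x = 172.0 / 19.773 = 8.6987 s.
y = 136.0 + v_y0 t − ½ g t² = 136.0 + 39.642×8.6987 − 5.000×8.6987² = 102.5 m.

102.5 m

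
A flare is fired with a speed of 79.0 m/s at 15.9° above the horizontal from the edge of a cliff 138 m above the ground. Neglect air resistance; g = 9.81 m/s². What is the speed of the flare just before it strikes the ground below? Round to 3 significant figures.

v_x = 79.0 cos 15.9° = 75.98 m/s is unchanged throughout.
For the vertical component, v_y² = v_y0² + 2 g h = (21.64)² + 2×9.81×138 = 3176, so |v_y| = 56.36 m/s.
Impact speed = √(v_x² + v_y²) = √(5773 + 3176) = 94.6 m/s.

94.6 m/s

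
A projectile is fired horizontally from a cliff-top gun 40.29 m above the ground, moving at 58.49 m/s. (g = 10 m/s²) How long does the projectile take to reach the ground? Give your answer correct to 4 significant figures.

2.839 s

The horizontal speed doesn't affect the fall. With v_y0 = 0, h = ½ g t².
t = √(2 × 40.29 / 10) = √8.0580 = 2.839 s.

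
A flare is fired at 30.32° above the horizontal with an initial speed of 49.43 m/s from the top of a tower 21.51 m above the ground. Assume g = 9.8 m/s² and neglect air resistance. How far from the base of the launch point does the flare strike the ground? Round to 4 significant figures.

Components: v_x = 49.43 cos 30.32° = 42.669 m/s, v_y = 49.43 sin 30.32° = 24.954 m/s.
Vertical: 0 = 21.51 + 24.954 t − ½(9.8) t² ⇒ 4.900 t² − 24.954 t − 21.51 = 0.
t = [24.954 + √(622.70 + 421.60)] / 9.800 = 5.8438 s.
Horizontal: R = v_x · t = 42.669 × 5.8438 = 249.3 m.

249.3 m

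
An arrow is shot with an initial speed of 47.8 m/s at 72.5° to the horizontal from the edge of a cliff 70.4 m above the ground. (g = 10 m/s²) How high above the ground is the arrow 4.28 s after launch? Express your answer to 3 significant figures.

174 m

v_y0 = 47.8 sin 72.5° = 45.59 m/s.
y(t) = 70.4 + v_y0 t − ½ g t² = 70.4 + 45.59×4.28 − ½×10×4.28² = 174 m.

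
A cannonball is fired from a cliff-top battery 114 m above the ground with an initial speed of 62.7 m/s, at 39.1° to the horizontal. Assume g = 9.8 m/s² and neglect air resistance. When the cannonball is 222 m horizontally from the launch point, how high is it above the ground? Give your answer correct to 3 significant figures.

192 m

v_x = 62.7 cos 39.1° = 48.66 m/s, v_y0 = 62.7 sin 39.1° = 39.54 m/s.
Time to reach x = 222 m: t = x / v_x = 222 / 48.66 = 4.562 s.
y = 114 + v_y0 t − ½ g t² = 114 + 39.54×4.562 − 4.900×4.562² = 192 m.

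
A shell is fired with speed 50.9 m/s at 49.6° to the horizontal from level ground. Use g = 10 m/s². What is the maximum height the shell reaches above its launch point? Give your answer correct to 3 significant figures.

Vertical component of launch velocity: v_y = 50.9 sin 49.6° = 38.76 m/s.
At the highest point the vertical velocity is zero, so v_y² = 2 g h_max.
h_max = (38.76)² / (2 × 10) = 1502 / 20.00 = 75.1 m.

75.1 m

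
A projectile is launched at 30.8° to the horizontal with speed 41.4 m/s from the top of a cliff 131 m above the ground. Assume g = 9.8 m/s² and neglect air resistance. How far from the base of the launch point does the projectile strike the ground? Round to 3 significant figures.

276 m

Components: v_x = 41.4 cos 30.8° = 35.56 m/s, v_y = 41.4 sin 30.8° = 21.20 m/s.
Vertical: 0 = 131 + 21.20 t − ½(9.8) t² ⇒ 4.900 t² − 21.20 t − 131 = 0.
t = [21.20 + √(449.4 + 2568)] / 9.800 = 7.768 s.
Horizontal: R = v_x · t = 35.56 × 7.768 = 276 m.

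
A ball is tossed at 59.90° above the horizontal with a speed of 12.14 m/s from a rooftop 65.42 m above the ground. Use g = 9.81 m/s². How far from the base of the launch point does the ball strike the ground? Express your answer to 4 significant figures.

Components: v_x = 12.14 cos 59.90° = 6.0883 m/s, v_y = 12.14 sin 59.90° = 10.503 m/s.
Vertical: 0 = 65.42 + 10.503 t − ½(9.81) t² ⇒ 4.905 t² − 10.503 t − 65.42 = 0.
t = [10.503 + √(110.31 + 1283.5)] / 9.810 = 4.8763 s.
Horizontal: R = v_x · t = 6.0883 × 4.8763 = 29.69 m.

29.69 m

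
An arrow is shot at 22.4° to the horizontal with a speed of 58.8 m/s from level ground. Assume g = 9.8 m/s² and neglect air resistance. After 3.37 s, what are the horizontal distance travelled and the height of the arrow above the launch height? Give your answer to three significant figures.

x = 183 m, y = 19.9 m

v_x = 58.8 cos 22.4° = 54.36 m/s; v_y0 = 58.8 sin 22.4° = 22.41 m/s.
x = v_x t = 54.36 × 3.37 = 183 m.
y = v_y0 t − ½ g t² = 22.41×3.37 − 4.900×3.37² = 19.9 m.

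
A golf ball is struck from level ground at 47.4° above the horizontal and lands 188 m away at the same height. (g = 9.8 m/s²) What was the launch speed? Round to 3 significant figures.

On level ground, R = v₀² sin(2θ) / g, so v₀ = √(R g / sin 2θ).
sin(2 × 47.4°) = 0.9965.
v₀ = √(188 × 9.8 / 0.9965) = √1849 = 43.0 m/s.

43.0 m/s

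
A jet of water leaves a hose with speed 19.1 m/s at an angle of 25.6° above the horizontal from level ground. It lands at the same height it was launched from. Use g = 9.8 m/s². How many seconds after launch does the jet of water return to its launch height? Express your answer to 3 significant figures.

Vertical component: v_y = 19.1 sin 25.6° = 8.253 m/s.
For a projectile landing at launch height, time of flight is t = 2 v_y / g = 2 × 8.253 / 9.8 = 1.68 s.

1.68 s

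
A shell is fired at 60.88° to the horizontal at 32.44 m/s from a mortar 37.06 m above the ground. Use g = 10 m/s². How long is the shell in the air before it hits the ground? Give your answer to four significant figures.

Vertical component: v_y = 32.44 sin 60.88° = 28.340 m/s.
Taking up as positive with launch at y = 37.06 m, landing at y = 0: 0 = 37.06 + 28.340 t − ½(10) t².
Solving 5.000 t² − 28.340 t − 37.06 = 0 gives t = [28.340 + √(28.340² + 4·5.000·37.06)] / 10.00 = 6.764 s.

6.764 s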